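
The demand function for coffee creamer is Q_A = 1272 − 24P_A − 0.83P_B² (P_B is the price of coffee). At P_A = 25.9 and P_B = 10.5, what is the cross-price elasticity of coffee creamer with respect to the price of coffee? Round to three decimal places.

At P_A = 25.9 and P_B = 10.5: Q_A = 558.893.
∂Q_A/∂P_B = -1.66P_B = -1.66(10.5) = -17.4300.
ε = (∂Q_A/∂P_B)(P_B/Q_A) = -17.4300 × (10.5/558.893) ≈ -0.327.

-0.327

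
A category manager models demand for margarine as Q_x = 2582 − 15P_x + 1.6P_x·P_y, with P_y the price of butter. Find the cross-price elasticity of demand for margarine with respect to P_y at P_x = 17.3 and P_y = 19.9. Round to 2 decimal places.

0.19

At P_x = 17.3 and P_y = 19.9: Q_x = 2873.332.
∂Q_x/∂P_y = 1.6P_x = 1.6(17.3) = 27.6800.
ε = (∂Q_x/∂P_y)(P_y/Q_x) = 27.6800 × (19.9/2873.332) ≈ 0.19.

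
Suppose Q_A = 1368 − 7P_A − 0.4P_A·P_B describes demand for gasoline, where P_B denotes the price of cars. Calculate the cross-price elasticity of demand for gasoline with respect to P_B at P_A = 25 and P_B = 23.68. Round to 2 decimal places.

At P_A = 25 and P_B = 23.68: Q_A = 956.2.
∂Q_A/∂P_B = -0.4P_A = -0.4(25) = -10.0000.
ε = (∂Q_A/∂P_B)(P_B/Q_A) = -10.0000 × (23.68/956.2) ≈ -0.25.

-0.25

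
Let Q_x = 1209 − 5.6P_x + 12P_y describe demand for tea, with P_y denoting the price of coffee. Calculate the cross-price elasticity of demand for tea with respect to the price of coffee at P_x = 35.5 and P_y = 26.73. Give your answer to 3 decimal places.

0.241

At P_x = 35.5 and P_y = 26.73: Q_x = 1330.96.
∂Q_x/∂P_y = 12.
ε = (∂Q_x/∂P_y)(P_y/Q_x) = 12 × (26.73/1330.96) ≈ 0.241.
Since ε > 0, tea and coffee are substitutes.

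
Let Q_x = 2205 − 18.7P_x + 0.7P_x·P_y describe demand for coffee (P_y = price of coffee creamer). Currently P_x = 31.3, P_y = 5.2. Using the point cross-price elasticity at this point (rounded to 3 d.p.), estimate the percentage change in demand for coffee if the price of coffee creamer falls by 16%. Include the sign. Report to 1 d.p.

-1.1%

At P_x = 31.3, P_y = 5.2: Q_x = 1733.622.
∂Q_x/∂P_y = 0.7P_x = 21.9100.
ε = (∂Q_x/∂P_y)(P_y/Q_x) = 21.9100 × 5.2/1733.622 ≈ 0.066.
%ΔQ_x ≈ ε × %ΔP_y = 0.066 × (-16%) = -1.1%.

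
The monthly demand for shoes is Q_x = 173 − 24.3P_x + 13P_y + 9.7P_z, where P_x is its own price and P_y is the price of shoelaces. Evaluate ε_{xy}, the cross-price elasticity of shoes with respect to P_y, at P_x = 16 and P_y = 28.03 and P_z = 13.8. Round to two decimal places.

At P_x = 16 and P_y = 28.03 and P_z = 13.8: Q_x = 282.45.
∂Q_x/∂P_y = 13.
ε = (∂Q_x/∂P_y)(P_y/Q_x) = 13 × (28.03/282.45) ≈ 1.29.
Since ε > 0, shoes and shoelaces are substitutes.

1.29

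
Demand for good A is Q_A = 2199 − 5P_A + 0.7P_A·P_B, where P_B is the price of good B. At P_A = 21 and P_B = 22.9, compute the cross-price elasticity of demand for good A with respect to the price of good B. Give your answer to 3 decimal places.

At P_A = 21 and P_B = 22.9: Q_A = 2430.63.
∂Q_A/∂P_B = 0.7P_A = 0.7(21) = 14.7000.
ε = (∂Q_A/∂P_B)(P_B/Q_A) = 14.7000 × (22.9/2430.63) ≈ 0.138.

0.138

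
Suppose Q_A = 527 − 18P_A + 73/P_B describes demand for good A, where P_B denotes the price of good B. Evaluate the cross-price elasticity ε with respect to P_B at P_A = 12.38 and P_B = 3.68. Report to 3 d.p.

At P_A = 12.38 and P_B = 3.68: Q_A = 323.997.
∂Q_A/∂P_B = −73/P_B² = -5.3905.
ε = (∂Q_A/∂P_B)(P_B/Q_A) = -5.3905 × (3.68/323.997) ≈ -0.061.
ε < 0: complements.

-0.061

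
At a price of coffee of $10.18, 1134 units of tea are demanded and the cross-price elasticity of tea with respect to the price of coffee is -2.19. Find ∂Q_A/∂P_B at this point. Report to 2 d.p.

ε = (∂Q_A/∂P_B)·(P_B/Q_A) ⇒ ∂Q_A/∂P_B = ε·Q_A/P_B = -2.19 × 1134/10.18 ≈ -243.95.

-243.95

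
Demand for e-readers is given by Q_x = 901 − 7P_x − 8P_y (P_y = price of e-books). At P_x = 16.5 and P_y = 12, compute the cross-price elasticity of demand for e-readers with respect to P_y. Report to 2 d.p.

At P_x = 16.5 and P_y = 12: Q_x = 689.5.
∂Q_x/∂P_y = -8.
ε = (∂Q_x/∂P_y)(P_y/Q_x) = -8 × (12/689.5) ≈ -0.14.

-0.14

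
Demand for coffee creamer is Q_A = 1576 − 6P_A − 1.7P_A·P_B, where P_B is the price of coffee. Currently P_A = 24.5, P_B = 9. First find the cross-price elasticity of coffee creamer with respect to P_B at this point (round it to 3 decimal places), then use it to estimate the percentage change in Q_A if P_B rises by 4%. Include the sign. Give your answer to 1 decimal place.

-1.4%

At P_A = 24.5, P_B = 9: Q_A = 1054.15.
∂Q_A/∂P_B = -1.7P_A = -41.6500.
ε = (∂Q_A/∂P_B)(P_B/Q_A) = -41.6500 × 9/1054.15 ≈ -0.356.
%ΔQ_A ≈ ε × %ΔP_B = -0.356 × (4%) = -1.4%.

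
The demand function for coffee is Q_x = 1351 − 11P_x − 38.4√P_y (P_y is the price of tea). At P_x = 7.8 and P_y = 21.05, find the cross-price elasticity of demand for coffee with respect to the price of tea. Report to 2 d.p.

At P_x = 7.8 and P_y = 21.05: Q_x = 1089.020.
∂Q_x/∂P_y = -38.4/(2√P_y) = -38.4/(2√21.05) = -4.1848.
ε = (∂Q_x/∂P_y)(P_y/Q_x) = -4.1848 × (21.05/1089.020) ≈ -0.08.

-0.08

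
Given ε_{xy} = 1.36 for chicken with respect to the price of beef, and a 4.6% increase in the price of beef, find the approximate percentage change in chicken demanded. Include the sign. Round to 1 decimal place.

6.3%

%ΔQ ≈ ε × %ΔP of beef = 1.36 × (4.6%) = 6.3%.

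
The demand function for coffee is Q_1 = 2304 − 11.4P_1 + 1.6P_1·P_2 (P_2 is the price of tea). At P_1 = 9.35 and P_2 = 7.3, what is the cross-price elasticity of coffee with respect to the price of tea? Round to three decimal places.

At P_1 = 9.35 and P_2 = 7.3: Q_1 = 2306.618.
∂Q_1/∂P_2 = 1.6P_1 = 1.6(9.35) = 14.9600.
ε = (∂Q_1/∂P_2)(P_2/Q_1) = 14.9600 × (7.3/2306.618) ≈ 0.047.

0.047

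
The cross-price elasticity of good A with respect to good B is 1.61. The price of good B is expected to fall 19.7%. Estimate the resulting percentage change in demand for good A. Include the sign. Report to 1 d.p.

-31.7%

%ΔQ ≈ ε × %ΔP of good B = 1.61 × (-19.7%) = -31.7%.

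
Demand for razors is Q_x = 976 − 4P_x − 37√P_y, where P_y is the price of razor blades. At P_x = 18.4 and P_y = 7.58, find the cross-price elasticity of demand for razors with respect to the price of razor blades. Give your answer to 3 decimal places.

-0.064

At P_x = 18.4 and P_y = 7.58: Q_x = 800.532.
∂Q_x/∂P_y = -37/(2√P_y) = -37/(2√7.58) = -6.7195.
ε = (∂Q_x/∂P_y)(P_y/Q_x) = -6.7195 × (7.58/800.532) ≈ -0.064.
ε < 0: complements.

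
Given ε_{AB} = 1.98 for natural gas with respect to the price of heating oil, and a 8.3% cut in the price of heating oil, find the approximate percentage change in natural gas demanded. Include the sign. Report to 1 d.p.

%ΔQ ≈ ε × %ΔP of heating oil = 1.98 × (-8.3%) = -16.4%.

-16.4%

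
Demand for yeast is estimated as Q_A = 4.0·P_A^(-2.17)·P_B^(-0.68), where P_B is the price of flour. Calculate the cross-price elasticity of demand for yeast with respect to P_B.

-0.68

In a log-linear (constant-elasticity) demand function, the coefficient on the exponent of P_B is the cross-price elasticity.
ε = -0.68. Negative, so yeast and flour are complements.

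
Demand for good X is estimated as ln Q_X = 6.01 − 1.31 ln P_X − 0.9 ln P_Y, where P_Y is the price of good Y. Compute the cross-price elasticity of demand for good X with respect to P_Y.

In a log-linear (constant-elasticity) demand function, the coefficient on ln P_Y is the cross-price elasticity.
ε = -0.90. Negative, so good X and good Y are complements.

-0.90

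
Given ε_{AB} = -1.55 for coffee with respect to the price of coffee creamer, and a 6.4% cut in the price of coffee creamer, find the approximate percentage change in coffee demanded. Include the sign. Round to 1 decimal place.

9.9%

%ΔQ ≈ ε × %ΔP of coffee creamer = -1.55 × (-6.4%) = 9.9%.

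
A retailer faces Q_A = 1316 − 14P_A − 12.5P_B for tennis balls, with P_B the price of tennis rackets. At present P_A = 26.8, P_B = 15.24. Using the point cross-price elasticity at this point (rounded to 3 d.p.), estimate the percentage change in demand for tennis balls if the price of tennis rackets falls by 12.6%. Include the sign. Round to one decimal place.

3.2%

At P_A = 26.8, P_B = 15.24: Q_A = 750.3.
∂Q_A/∂P_B = -12.5.
ε = (∂Q_A/∂P_B)(P_B/Q_A) = -12.5000 × 15.24/750.3 ≈ -0.254.
%ΔQ_A ≈ ε × %ΔP_B = -0.254 × (-12.6%) = 3.2%.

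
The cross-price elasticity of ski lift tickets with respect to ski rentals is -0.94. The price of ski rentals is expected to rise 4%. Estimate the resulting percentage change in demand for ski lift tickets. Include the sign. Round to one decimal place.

-3.8%

%ΔQ ≈ ε × %ΔP of ski rentals = -0.94 × (4%) = -3.8%.
Demand for ski lift tickets falls by about 3.8%.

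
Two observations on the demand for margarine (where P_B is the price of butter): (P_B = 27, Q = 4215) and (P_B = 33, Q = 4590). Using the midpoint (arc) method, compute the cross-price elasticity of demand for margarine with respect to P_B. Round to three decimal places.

ΔQ_A = 4590 − 4215 = 375; ΔP_B = 33 − 27 = 6.
Midpoints: Q̄_A = 4402.5, P̄_B = 30.00.
ε = (ΔQ_A/Q̄_A)/(ΔP_B/P̄_B) = (375/4402.5)/(6/30.00) ≈ 0.426.
ε > 0: margarine and butter are substitutes.

0.426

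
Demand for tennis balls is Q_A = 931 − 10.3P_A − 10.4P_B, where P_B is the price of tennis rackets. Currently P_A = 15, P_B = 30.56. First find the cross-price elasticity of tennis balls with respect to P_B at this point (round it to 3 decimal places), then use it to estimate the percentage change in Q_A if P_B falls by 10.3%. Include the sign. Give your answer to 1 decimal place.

7.1%

At P_A = 15, P_B = 30.56: Q_A = 458.676.
∂Q_A/∂P_B = -10.4.
ε = (∂Q_A/∂P_B)(P_B/Q_A) = -10.4000 × 30.56/458.676 ≈ -0.693.
%ΔQ_A ≈ ε × %ΔP_B = -0.693 × (-10.3%) = 7.1%.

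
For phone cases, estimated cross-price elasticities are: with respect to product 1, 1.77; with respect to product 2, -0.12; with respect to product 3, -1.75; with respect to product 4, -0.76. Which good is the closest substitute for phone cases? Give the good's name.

product 1

Substitutes have ε > 0. Among the positive values, 1.77 (product 1) is largest.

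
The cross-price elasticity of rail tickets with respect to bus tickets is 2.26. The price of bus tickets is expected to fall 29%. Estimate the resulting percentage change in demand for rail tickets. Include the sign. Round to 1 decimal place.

%ΔQ ≈ ε × %ΔP of bus tickets = 2.26 × (-29%) = -65.5%.
Demand for rail tickets falls by about 65.5%.

-65.5%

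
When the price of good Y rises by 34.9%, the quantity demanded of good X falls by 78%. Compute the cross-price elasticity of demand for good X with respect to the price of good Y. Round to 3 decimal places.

ε = (%ΔQ of good X) / (%ΔP of good Y) = (-78%) / (34.9%) ≈ -2.235.

-2.235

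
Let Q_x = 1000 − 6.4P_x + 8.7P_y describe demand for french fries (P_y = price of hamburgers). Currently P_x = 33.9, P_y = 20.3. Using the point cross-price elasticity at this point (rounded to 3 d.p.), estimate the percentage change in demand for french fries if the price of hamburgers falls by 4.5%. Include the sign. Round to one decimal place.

At P_x = 33.9, P_y = 20.3: Q_x = 959.65.
∂Q_x/∂P_y = 8.7.
ε = (∂Q_x/∂P_y)(P_y/Q_x) = 8.7000 × 20.3/959.65 ≈ 0.184.
%ΔQ_x ≈ ε × %ΔP_y = 0.184 × (-4.5%) = -0.8%.

-0.8%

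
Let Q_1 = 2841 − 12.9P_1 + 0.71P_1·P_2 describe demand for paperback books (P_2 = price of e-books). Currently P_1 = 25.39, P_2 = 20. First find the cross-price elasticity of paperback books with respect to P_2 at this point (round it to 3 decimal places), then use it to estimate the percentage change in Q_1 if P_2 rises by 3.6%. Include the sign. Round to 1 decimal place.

At P_1 = 25.39, P_2 = 20: Q_1 = 2874.007.
∂Q_1/∂P_2 = 0.71P_1 = 18.0269.
ε = (∂Q_1/∂P_2)(P_2/Q_1) = 18.0269 × 20/2874.007 ≈ 0.125.
%ΔQ_1 ≈ ε × %ΔP_2 = 0.125 × (3.6%) = 0.5%.

0.5%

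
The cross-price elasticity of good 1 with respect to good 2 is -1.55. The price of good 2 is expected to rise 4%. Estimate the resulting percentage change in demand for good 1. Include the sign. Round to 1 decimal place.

%ΔQ ≈ ε × %ΔP of good 2 = -1.55 × (4%) = -6.2%.
Demand for good 1 falls by about 6.2%.

-6.2%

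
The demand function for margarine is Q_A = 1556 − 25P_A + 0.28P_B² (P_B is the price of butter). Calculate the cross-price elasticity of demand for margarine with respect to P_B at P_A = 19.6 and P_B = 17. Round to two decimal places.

At P_A = 19.6 and P_B = 17: Q_A = 1146.92.
∂Q_A/∂P_B = 0.56P_B = 0.56(17) = 9.5200.
ε = (∂Q_A/∂P_B)(P_B/Q_A) = 9.5200 × (17/1146.92) ≈ 0.14.
ε > 0: substitutes.

0.14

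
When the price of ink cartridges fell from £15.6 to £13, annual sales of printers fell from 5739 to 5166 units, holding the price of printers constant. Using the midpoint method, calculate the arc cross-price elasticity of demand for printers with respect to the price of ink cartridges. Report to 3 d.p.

ΔQ_A = 5166 − 5739 = -573; ΔP_B = 13 − 15.6 = -2.6.
Midpoints: Q̄_A = 5452.5, P̄_B = 14.30.
ε = (ΔQ_A/Q̄_A)/(ΔP_B/P̄_B) = (-573/5452.5)/(-2.6/14.30) ≈ 0.578.
ε > 0: printers and ink cartridges are substitutes.

0.578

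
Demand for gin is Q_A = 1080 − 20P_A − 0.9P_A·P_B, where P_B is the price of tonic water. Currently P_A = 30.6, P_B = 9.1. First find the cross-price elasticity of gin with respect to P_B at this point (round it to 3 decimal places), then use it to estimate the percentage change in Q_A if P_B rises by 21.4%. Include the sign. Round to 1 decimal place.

-24.7%

At P_A = 30.6, P_B = 9.1: Q_A = 217.386.
∂Q_A/∂P_B = -0.9P_A = -27.5400.
ε = (∂Q_A/∂P_B)(P_B/Q_A) = -27.5400 × 9.1/217.386 ≈ -1.153.
%ΔQ_A ≈ ε × %ΔP_B = -1.153 × (21.4%) = -24.7%.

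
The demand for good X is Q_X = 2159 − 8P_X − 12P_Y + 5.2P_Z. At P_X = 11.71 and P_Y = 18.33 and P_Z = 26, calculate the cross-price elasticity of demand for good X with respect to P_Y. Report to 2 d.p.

At P_X = 11.71 and P_Y = 18.33 and P_Z = 26: Q_X = 1980.56.
∂Q_X/∂P_Y = -12.
ε = (∂Q_X/∂P_Y)(P_Y/Q_X) = -12 × (18.33/1980.56) ≈ -0.11.
Since ε < 0, good X and good Y are complements.

-0.11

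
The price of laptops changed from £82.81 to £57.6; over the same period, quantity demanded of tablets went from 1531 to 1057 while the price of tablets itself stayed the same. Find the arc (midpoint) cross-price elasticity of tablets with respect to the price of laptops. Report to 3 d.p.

1.020

ΔQ_A = 1057 − 1531 = -474; ΔP_B = 57.6 − 82.81 = -25.21.
Midpoints: Q̄_A = 1294.0, P̄_B = 70.20.
ε = (ΔQ_A/Q̄_A)/(ΔP_B/P̄_B) = (-474/1294.0)/(-25.21/70.20) ≈ 1.020.
ε > 0: tablets and laptops are substitutes.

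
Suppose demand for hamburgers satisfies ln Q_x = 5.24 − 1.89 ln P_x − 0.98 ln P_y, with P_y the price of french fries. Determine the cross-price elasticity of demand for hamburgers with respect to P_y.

-0.98

In a log-linear (constant-elasticity) demand function, the coefficient on ln P_y is the cross-price elasticity.
ε = -0.98. Negative, so hamburgers and french fries are complements.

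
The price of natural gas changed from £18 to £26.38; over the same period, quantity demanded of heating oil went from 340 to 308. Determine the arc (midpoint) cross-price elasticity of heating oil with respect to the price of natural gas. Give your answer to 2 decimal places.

ΔQ_A = 308 − 340 = -32; ΔP_B = 26.38 − 18 = 8.38.
Midpoints: Q̄_A = 324.0, P̄_B = 22.19.
ε = (ΔQ_A/Q̄_A)/(ΔP_B/P̄_B) = (-32/324.0)/(8.38/22.19) ≈ -0.26.
ε < 0: heating oil and natural gas are complements.

-0.26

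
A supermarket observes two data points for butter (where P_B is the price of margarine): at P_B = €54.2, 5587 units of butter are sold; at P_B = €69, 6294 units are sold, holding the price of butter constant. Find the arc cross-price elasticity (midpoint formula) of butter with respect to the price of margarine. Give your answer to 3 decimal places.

ΔQ_A = 6294 − 5587 = 707; ΔP_B = 69 − 54.2 = 14.8.
Midpoints: Q̄_A = 5940.5, P̄_B = 61.60.
ε = (ΔQ_A/Q̄_A)/(ΔP_B/P̄_B) = (707/5940.5)/(14.8/61.60) ≈ 0.495.

0.495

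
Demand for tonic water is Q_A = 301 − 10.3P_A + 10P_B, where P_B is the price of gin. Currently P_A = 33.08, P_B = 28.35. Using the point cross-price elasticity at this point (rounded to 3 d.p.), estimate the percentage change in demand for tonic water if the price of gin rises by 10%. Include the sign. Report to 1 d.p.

At P_A = 33.08, P_B = 28.35: Q_A = 243.776.
∂Q_A/∂P_B = 10.
ε = (∂Q_A/∂P_B)(P_B/Q_A) = 10.0000 × 28.35/243.776 ≈ 1.163.
%ΔQ_A ≈ ε × %ΔP_B = 1.163 × (10%) = 11.6%.

11.6%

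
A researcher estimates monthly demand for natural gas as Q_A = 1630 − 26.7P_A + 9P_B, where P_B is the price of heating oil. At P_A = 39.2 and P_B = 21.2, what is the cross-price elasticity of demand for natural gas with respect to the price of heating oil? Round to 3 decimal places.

0.246

At P_A = 39.2 and P_B = 21.2: Q_A = 774.16.
∂Q_A/∂P_B = 9.
ε = (∂Q_A/∂P_B)(P_B/Q_A) = 9 × (21.2/774.16) ≈ 0.246.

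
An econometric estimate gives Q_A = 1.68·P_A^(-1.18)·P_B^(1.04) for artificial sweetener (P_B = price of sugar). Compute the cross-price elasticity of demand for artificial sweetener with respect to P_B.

1.04

In a log-linear (constant-elasticity) demand function, the coefficient on the exponent of P_B is the cross-price elasticity.
ε = 1.04. Positive, so artificial sweetener and sugar are substitutes.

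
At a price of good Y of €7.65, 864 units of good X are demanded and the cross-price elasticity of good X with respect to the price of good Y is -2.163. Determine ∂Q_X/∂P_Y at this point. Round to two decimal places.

-244.29

ε = (∂Q_X/∂P_Y)·(P_Y/Q_X) ⇒ ∂Q_X/∂P_Y = ε·Q_X/P_Y = -2.163 × 864/7.65 ≈ -244.29.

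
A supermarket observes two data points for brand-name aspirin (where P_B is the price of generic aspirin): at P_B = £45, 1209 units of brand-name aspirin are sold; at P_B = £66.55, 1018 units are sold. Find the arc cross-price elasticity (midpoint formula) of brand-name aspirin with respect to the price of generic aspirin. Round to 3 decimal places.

ΔQ_A = 1018 − 1209 = -191; ΔP_B = 66.55 − 45 = 21.55.
Midpoints: Q̄_A = 1113.5, P̄_B = 55.77.
ε = (ΔQ_A/Q̄_A)/(ΔP_B/P̄_B) = (-191/1113.5)/(21.55/55.77) ≈ -0.444.

-0.444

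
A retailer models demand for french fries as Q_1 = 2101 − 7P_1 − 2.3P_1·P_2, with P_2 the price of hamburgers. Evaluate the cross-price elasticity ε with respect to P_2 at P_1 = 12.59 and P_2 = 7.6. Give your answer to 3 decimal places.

-0.123

At P_1 = 12.59 and P_2 = 7.6: Q_1 = 1792.797.
∂Q_1/∂P_2 = -2.3P_1 = -2.3(12.59) = -28.9570.
ε = (∂Q_1/∂P_2)(P_2/Q_1) = -28.9570 × (7.6/1792.797) ≈ -0.123.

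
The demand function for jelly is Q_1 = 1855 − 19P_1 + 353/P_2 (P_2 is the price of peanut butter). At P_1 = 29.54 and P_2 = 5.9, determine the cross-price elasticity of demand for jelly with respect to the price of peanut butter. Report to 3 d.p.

At P_1 = 29.54 and P_2 = 5.9: Q_1 = 1353.571.
∂Q_1/∂P_2 = −353/P_2² = -10.1408.
ε = (∂Q_1/∂P_2)(P_2/Q_1) = -10.1408 × (5.9/1353.571) ≈ -0.044.
ε < 0: complements.

-0.044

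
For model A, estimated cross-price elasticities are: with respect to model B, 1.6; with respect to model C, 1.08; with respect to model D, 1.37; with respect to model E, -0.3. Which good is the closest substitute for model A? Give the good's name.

model B

Substitutes have ε > 0. Among the positive values, 1.6 (model B) is largest.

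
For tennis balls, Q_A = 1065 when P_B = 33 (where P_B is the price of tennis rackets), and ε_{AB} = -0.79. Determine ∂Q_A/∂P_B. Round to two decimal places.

-25.50

ε = (∂Q_A/∂P_B)·(P_B/Q_A) ⇒ ∂Q_A/∂P_B = ε·Q_A/P_B = -0.79 × 1065/33 ≈ -25.50.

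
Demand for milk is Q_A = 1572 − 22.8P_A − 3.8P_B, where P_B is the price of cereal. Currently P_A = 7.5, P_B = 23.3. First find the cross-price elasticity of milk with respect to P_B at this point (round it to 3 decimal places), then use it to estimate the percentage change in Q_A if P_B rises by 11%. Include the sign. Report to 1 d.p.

At P_A = 7.5, P_B = 23.3: Q_A = 1312.46.
∂Q_A/∂P_B = -3.8.
ε = (∂Q_A/∂P_B)(P_B/Q_A) = -3.8000 × 23.3/1312.46 ≈ -0.067.
%ΔQ_A ≈ ε × %ΔP_B = -0.067 × (11%) = -0.7%.

-0.7%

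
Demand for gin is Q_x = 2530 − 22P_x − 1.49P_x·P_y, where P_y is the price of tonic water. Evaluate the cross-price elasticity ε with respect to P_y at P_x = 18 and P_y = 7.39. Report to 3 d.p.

At P_x = 18 and P_y = 7.39: Q_x = 1935.800.
∂Q_x/∂P_y = -1.49P_x = -1.49(18) = -26.8200.
ε = (∂Q_x/∂P_y)(P_y/Q_x) = -26.8200 × (7.39/1935.800) ≈ -0.102.

-0.102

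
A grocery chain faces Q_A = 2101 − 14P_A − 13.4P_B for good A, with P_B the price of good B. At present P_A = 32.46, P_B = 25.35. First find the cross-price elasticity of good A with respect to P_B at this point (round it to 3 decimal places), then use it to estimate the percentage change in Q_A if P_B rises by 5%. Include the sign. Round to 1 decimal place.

At P_A = 32.46, P_B = 25.35: Q_A = 1306.87.
∂Q_A/∂P_B = -13.4.
ε = (∂Q_A/∂P_B)(P_B/Q_A) = -13.4000 × 25.35/1306.87 ≈ -0.260.
%ΔQ_A ≈ ε × %ΔP_B = -0.260 × (5%) = -1.3%.

-1.3%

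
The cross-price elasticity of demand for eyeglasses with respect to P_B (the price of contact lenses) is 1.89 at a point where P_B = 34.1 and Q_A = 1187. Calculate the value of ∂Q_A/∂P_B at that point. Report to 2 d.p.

65.79

ε = (∂Q_A/∂P_B)·(P_B/Q_A) ⇒ ∂Q_A/∂P_B = ε·Q_A/P_B = 1.89 × 1187/34.1 ≈ 65.79.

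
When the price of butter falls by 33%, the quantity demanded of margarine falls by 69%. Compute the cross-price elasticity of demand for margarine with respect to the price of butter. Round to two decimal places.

2.09

ε = (%ΔQ of margarine) / (%ΔP of butter) = (-69%) / (-33%) ≈ 2.09.
Positive cross-price elasticity: substitutes.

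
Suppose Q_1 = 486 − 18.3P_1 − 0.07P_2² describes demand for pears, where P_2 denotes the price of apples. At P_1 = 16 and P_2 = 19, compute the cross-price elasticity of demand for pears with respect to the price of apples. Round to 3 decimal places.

At P_1 = 16 and P_2 = 19: Q_1 = 167.93.
∂Q_1/∂P_2 = -0.14P_2 = -0.14(19) = -2.6600.
ε = (∂Q_1/∂P_2)(P_2/Q_1) = -2.6600 × (19/167.93) ≈ -0.301.
ε < 0: complements.

-0.301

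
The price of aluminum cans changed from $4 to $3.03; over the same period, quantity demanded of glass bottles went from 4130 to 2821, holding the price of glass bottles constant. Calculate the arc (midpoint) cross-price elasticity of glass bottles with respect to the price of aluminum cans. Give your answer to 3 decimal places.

ΔQ_A = 2821 − 4130 = -1309; ΔP_B = 3.03 − 4 = -0.97.
Midpoints: Q̄_A = 3475.5, P̄_B = 3.51.
ε = (ΔQ_A/Q̄_A)/(ΔP_B/P̄_B) = (-1309/3475.5)/(-0.97/3.51) ≈ 1.365.

1.365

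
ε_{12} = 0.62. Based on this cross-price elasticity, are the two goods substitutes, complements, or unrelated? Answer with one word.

ε = 0.62 > 0, so a higher price of good 2 raises demand for good 1: substitutes.

substitutes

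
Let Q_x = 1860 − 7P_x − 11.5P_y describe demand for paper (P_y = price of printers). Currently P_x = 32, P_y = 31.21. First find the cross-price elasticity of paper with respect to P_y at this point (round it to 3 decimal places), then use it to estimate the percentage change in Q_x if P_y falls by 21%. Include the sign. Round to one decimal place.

5.9%

At P_x = 32, P_y = 31.21: Q_x = 1277.085.
∂Q_x/∂P_y = -11.5.
ε = (∂Q_x/∂P_y)(P_y/Q_x) = -11.5000 × 31.21/1277.085 ≈ -0.281.
%ΔQ_x ≈ ε × %ΔP_y = -0.281 × (-21%) = 5.9%.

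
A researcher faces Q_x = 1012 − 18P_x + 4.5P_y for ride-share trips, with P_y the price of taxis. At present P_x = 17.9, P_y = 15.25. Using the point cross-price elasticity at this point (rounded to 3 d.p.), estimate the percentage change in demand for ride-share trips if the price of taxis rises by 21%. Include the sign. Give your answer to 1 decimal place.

At P_x = 17.9, P_y = 15.25: Q_x = 758.425.
∂Q_x/∂P_y = 4.5.
ε = (∂Q_x/∂P_y)(P_y/Q_x) = 4.5000 × 15.25/758.425 ≈ 0.090.
%ΔQ_x ≈ ε × %ΔP_y = 0.090 × (21%) = 1.9%.

1.9%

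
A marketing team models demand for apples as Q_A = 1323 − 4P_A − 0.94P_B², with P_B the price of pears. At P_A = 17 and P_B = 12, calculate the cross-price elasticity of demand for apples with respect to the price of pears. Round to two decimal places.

-0.24

At P_A = 17 and P_B = 12: Q_A = 1119.64.
∂Q_A/∂P_B = -1.88P_B = -1.88(12) = -22.5600.
ε = (∂Q_A/∂P_B)(P_B/Q_A) = -22.5600 × (12/1119.64) ≈ -0.24.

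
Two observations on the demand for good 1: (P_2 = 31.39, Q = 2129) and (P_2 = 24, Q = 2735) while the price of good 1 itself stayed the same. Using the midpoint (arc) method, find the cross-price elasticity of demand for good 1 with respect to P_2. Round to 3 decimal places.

-0.934

ΔQ_1 = 2735 − 2129 = 606; ΔP_2 = 24 − 31.39 = -7.39.
Midpoints: Q̄_1 = 2432.0, P̄_2 = 27.70.
ε = (ΔQ_1/Q̄_1)/(ΔP_2/P̄_2) = (606/2432.0)/(-7.39/27.70) ≈ -0.934.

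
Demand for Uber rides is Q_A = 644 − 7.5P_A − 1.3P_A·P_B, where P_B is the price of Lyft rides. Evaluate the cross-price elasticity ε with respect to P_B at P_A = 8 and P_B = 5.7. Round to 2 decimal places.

-0.11

At P_A = 8 and P_B = 5.7: Q_A = 524.72.
∂Q_A/∂P_B = -1.3P_A = -1.3(8) = -10.4000.
ε = (∂Q_A/∂P_B)(P_B/Q_A) = -10.4000 × (5.7/524.72) ≈ -0.11.
ε < 0: complements.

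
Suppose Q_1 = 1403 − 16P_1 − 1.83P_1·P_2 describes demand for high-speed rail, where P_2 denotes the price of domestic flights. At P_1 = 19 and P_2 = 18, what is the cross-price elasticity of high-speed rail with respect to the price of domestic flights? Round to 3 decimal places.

-1.323

At P_1 = 19 and P_2 = 18: Q_1 = 473.14.
∂Q_1/∂P_2 = -1.83P_1 = -1.83(19) = -34.7700.
ε = (∂Q_1/∂P_2)(P_2/Q_1) = -34.7700 × (18/473.14) ≈ -1.323.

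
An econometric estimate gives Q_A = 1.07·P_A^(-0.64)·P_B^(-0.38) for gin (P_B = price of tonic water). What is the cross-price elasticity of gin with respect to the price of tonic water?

-0.38

In a log-linear (constant-elasticity) demand function, the coefficient on the exponent of P_B is the cross-price elasticity.
ε = -0.38. Negative, so gin and tonic water are complements.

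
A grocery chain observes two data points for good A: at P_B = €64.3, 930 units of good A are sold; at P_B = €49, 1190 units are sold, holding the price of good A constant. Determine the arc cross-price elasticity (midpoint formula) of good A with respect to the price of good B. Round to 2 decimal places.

ΔQ_A = 1190 − 930 = 260; ΔP_B = 49 − 64.3 = -15.3.
Midpoints: Q̄_A = 1060.0, P̄_B = 56.65.
ε = (ΔQ_A/Q̄_A)/(ΔP_B/P̄_B) = (260/1060.0)/(-15.3/56.65) ≈ -0.91.

-0.91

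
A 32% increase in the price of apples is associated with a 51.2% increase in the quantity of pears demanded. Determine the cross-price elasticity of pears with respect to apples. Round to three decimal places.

ε = (%ΔQ of pears) / (%ΔP of apples) = (51.2%) / (32%) ≈ 1.600.
Positive cross-price elasticity: substitutes.

1.600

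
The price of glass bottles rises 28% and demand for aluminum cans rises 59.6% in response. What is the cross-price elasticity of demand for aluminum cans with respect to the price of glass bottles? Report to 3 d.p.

2.129

ε = (%ΔQ of aluminum cans) / (%ΔP of glass bottles) = (59.6%) / (28%) ≈ 2.129.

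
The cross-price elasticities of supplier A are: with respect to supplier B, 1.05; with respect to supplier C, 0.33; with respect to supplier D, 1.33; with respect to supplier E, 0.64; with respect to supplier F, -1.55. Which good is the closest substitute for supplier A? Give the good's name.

supplier D

Substitutes have ε > 0. Among the positive values, 1.33 (supplier D) is largest.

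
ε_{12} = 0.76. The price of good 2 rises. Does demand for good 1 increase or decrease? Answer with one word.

increase

ε > 0 and the price of good 2 rises, so the quantity of good 1 moves in the same direction: it increases.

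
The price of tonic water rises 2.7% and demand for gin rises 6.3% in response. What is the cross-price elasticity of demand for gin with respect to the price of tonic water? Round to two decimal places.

ε = (%ΔQ of gin) / (%ΔP of tonic water) = (6.3%) / (2.7%) ≈ 2.33.
Positive cross-price elasticity: substitutes.

2.33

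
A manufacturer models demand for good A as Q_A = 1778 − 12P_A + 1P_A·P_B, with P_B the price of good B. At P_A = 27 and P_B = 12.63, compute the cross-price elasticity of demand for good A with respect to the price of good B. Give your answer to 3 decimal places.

0.190

At P_A = 27 and P_B = 12.63: Q_A = 1795.01.
∂Q_A/∂P_B = 1P_A = 1(27) = 27.0000.
ε = (∂Q_A/∂P_B)(P_B/Q_A) = 27.0000 × (12.63/1795.01) ≈ 0.190.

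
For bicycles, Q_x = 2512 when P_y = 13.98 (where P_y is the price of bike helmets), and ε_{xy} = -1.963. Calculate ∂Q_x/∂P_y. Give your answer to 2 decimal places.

ε = (∂Q_x/∂P_y)·(P_y/Q_x) ⇒ ∂Q_x/∂P_y = ε·Q_x/P_y = -1.963 × 2512/13.98 ≈ -352.72.

-352.72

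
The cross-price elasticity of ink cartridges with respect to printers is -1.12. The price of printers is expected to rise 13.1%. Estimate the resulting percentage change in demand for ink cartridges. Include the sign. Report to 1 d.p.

-14.7%

%ΔQ ≈ ε × %ΔP of printers = -1.12 × (13.1%) = -14.7%.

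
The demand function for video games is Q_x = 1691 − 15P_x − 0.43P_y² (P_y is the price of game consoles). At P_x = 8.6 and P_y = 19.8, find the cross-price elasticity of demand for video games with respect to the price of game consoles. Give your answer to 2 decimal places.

-0.24

At P_x = 8.6 and P_y = 19.8: Q_x = 1393.423.
∂Q_x/∂P_y = -0.86P_y = -0.86(19.8) = -17.0280.
ε = (∂Q_x/∂P_y)(P_y/Q_x) = -17.0280 × (19.8/1393.423) ≈ -0.24.
ε < 0: complements.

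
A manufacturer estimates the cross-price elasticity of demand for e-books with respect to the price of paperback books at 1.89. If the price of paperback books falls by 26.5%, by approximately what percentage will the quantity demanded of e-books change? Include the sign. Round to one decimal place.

%ΔQ ≈ ε × %ΔP of paperback books = 1.89 × (-26.5%) = -50.1%.
Demand for e-books falls by about 50.1%.

-50.1%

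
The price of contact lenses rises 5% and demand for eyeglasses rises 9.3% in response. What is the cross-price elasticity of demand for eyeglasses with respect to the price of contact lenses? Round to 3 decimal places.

ε = (%ΔQ of eyeglasses) / (%ΔP of contact lenses) = (9.3%) / (5%) ≈ 1.860.
Positive cross-price elasticity: substitutes.

1.860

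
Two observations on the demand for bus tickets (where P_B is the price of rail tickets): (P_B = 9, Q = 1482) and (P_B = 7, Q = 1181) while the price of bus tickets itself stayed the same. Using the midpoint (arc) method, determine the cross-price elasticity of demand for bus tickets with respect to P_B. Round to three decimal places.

0.904

ΔQ_A = 1181 − 1482 = -301; ΔP_B = 7 − 9 = -2.
Midpoints: Q̄_A = 1331.5, P̄_B = 8.00.
ε = (ΔQ_A/Q̄_A)/(ΔP_B/P̄_B) = (-301/1331.5)/(-2/8.00) ≈ 0.904.
ε > 0: bus tickets and rail tickets are substitutes.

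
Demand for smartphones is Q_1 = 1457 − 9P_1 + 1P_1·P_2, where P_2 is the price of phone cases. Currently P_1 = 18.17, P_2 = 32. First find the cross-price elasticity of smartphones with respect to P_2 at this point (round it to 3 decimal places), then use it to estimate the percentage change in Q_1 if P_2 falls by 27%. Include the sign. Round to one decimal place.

At P_1 = 18.17, P_2 = 32: Q_1 = 1874.91.
∂Q_1/∂P_2 = 1P_1 = 18.1700.
ε = (∂Q_1/∂P_2)(P_2/Q_1) = 18.1700 × 32/1874.91 ≈ 0.310.
%ΔQ_1 ≈ ε × %ΔP_2 = 0.310 × (-27%) = -8.4%.

-8.4%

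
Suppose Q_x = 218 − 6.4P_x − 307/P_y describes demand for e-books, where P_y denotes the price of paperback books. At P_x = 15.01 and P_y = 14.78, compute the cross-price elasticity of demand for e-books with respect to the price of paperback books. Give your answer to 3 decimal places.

At P_x = 15.01 and P_y = 14.78: Q_x = 101.165.
∂Q_x/∂P_y = 307/P_y² = 1.4054.
ε = (∂Q_x/∂P_y)(P_y/Q_x) = 1.4054 × (14.78/101.165) ≈ 0.205.

0.205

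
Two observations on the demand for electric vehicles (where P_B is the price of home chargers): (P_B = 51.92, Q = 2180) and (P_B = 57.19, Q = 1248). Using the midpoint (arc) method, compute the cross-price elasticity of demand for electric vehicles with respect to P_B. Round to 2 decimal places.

ΔQ_A = 1248 − 2180 = -932; ΔP_B = 57.19 − 51.92 = 5.27.
Midpoints: Q̄_A = 1714.0, P̄_B = 54.55.
ε = (ΔQ_A/Q̄_A)/(ΔP_B/P̄_B) = (-932/1714.0)/(5.27/54.55) ≈ -5.63.

-5.63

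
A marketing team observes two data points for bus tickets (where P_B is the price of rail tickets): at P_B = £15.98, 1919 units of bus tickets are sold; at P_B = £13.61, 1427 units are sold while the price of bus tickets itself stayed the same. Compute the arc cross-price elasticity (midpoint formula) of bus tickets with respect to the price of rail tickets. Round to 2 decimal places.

ΔQ_A = 1427 − 1919 = -492; ΔP_B = 13.61 − 15.98 = -2.37.
Midpoints: Q̄_A = 1673.0, P̄_B = 14.79.
ε = (ΔQ_A/Q̄_A)/(ΔP_B/P̄_B) = (-492/1673.0)/(-2.37/14.79) ≈ 1.84.

1.84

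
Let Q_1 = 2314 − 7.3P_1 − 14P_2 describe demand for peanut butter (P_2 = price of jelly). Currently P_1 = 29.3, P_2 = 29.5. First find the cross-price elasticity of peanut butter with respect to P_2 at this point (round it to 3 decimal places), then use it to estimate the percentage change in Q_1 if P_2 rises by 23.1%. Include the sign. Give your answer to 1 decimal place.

-5.7%

At P_1 = 29.3, P_2 = 29.5: Q_1 = 1687.11.
∂Q_1/∂P_2 = -14.
ε = (∂Q_1/∂P_2)(P_2/Q_1) = -14.0000 × 29.5/1687.11 ≈ -0.245.
%ΔQ_1 ≈ ε × %ΔP_2 = -0.245 × (23.1%) = -5.7%.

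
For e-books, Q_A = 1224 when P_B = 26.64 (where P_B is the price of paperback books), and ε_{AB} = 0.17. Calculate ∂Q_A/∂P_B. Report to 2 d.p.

ε = (∂Q_A/∂P_B)·(P_B/Q_A) ⇒ ∂Q_A/∂P_B = ε·Q_A/P_B = 0.17 × 1224/26.64 ≈ 7.81.

7.81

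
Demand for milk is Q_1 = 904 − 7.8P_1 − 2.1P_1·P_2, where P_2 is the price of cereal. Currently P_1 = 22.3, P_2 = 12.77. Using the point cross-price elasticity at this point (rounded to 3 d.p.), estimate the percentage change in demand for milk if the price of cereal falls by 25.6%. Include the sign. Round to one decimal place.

At P_1 = 22.3, P_2 = 12.77: Q_1 = 132.041.
∂Q_1/∂P_2 = -2.1P_1 = -46.8300.
ε = (∂Q_1/∂P_2)(P_2/Q_1) = -46.8300 × 12.77/132.041 ≈ -4.529.
%ΔQ_1 ≈ ε × %ΔP_2 = -4.529 × (-25.6%) = 115.9%.

115.9%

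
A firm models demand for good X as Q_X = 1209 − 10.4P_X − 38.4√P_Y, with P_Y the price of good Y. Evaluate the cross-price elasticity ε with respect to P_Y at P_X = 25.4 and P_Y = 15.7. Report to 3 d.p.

At P_X = 25.4 and P_Y = 15.7: Q_X = 792.687.
∂Q_X/∂P_Y = -38.4/(2√P_Y) = -38.4/(2√15.7) = -4.8456.
ε = (∂Q_X/∂P_Y)(P_Y/Q_X) = -4.8456 × (15.7/792.687) ≈ -0.096.

-0.096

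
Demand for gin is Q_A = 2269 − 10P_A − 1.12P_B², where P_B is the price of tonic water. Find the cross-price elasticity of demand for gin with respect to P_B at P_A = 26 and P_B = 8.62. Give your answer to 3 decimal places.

At P_A = 26 and P_B = 8.62: Q_A = 1925.779.
∂Q_A/∂P_B = -2.24P_B = -2.24(8.62) = -19.3088.
ε = (∂Q_A/∂P_B)(P_B/Q_A) = -19.3088 × (8.62/1925.779) ≈ -0.086.
ε < 0: complements.

-0.086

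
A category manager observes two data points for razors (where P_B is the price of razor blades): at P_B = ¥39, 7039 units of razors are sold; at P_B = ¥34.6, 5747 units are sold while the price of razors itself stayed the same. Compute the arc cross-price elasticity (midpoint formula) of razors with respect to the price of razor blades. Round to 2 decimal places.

1.69

ΔQ_A = 5747 − 7039 = -1292; ΔP_B = 34.6 − 39 = -4.4.
Midpoints: Q̄_A = 6393.0, P̄_B = 36.80.
ε = (ΔQ_A/Q̄_A)/(ΔP_B/P̄_B) = (-1292/6393.0)/(-4.4/36.80) ≈ 1.69.
ε > 0: razors and razor blades are substitutes.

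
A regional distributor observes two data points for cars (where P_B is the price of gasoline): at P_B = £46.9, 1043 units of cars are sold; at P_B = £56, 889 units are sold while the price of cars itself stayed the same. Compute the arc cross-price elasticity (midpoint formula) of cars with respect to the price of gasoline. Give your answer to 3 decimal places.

-0.901

ΔQ_A = 889 − 1043 = -154; ΔP_B = 56 − 46.9 = 9.1.
Midpoints: Q̄_A = 966.0, P̄_B = 51.45.
ε = (ΔQ_A/Q̄_A)/(ΔP_B/P̄_B) = (-154/966.0)/(9.1/51.45) ≈ -0.901.
ε < 0: cars and gasoline are complements.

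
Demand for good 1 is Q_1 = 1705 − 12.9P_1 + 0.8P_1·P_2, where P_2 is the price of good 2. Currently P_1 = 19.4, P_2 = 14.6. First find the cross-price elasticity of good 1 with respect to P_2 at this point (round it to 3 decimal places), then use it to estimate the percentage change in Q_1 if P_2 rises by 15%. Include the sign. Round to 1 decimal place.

2.0%

At P_1 = 19.4, P_2 = 14.6: Q_1 = 1681.332.
∂Q_1/∂P_2 = 0.8P_1 = 15.5200.
ε = (∂Q_1/∂P_2)(P_2/Q_1) = 15.5200 × 14.6/1681.332 ≈ 0.135.
%ΔQ_1 ≈ ε × %ΔP_2 = 0.135 × (15%) = 2.0%.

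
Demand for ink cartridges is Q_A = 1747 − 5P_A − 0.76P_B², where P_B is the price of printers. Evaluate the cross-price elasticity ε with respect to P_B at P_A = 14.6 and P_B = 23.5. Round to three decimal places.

At P_A = 14.6 and P_B = 23.5: Q_A = 1254.29.
∂Q_A/∂P_B = -1.52P_B = -1.52(23.5) = -35.7200.
ε = (∂Q_A/∂P_B)(P_B/Q_A) = -35.7200 × (23.5/1254.29) ≈ -0.669.

-0.669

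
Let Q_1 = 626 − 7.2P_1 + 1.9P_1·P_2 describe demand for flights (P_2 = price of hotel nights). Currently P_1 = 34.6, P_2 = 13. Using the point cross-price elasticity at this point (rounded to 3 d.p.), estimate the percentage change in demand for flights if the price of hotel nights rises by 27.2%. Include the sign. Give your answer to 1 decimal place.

18.9%

At P_1 = 34.6, P_2 = 13: Q_1 = 1231.5.
∂Q_1/∂P_2 = 1.9P_1 = 65.7400.
ε = (∂Q_1/∂P_2)(P_2/Q_1) = 65.7400 × 13/1231.5 ≈ 0.694.
%ΔQ_1 ≈ ε × %ΔP_2 = 0.694 × (27.2%) = 18.9%.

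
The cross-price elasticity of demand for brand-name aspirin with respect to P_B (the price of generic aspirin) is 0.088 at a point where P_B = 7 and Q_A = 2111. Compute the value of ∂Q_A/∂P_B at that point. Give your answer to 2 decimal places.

26.54

ε = (∂Q_A/∂P_B)·(P_B/Q_A) ⇒ ∂Q_A/∂P_B = ε·Q_A/P_B = 0.088 × 2111/7 ≈ 26.54.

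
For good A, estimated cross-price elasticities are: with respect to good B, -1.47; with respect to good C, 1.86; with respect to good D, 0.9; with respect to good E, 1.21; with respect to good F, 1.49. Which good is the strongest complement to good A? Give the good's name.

good B

Complements have ε < 0. The most negative value is -1.47 (good B).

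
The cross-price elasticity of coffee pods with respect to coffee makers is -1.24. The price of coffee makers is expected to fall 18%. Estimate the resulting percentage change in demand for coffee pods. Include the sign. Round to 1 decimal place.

%ΔQ ≈ ε × %ΔP of coffee makers = -1.24 × (-18%) = 22.3%.

22.3%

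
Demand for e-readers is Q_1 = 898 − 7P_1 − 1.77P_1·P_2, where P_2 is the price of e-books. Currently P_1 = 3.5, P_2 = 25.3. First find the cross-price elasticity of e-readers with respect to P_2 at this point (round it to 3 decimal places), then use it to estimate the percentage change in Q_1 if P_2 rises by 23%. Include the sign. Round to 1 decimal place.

-5.0%

At P_1 = 3.5, P_2 = 25.3: Q_1 = 716.766.
∂Q_1/∂P_2 = -1.77P_1 = -6.1950.
ε = (∂Q_1/∂P_2)(P_2/Q_1) = -6.1950 × 25.3/716.766 ≈ -0.219.
%ΔQ_1 ≈ ε × %ΔP_2 = -0.219 × (23%) = -5.0%.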